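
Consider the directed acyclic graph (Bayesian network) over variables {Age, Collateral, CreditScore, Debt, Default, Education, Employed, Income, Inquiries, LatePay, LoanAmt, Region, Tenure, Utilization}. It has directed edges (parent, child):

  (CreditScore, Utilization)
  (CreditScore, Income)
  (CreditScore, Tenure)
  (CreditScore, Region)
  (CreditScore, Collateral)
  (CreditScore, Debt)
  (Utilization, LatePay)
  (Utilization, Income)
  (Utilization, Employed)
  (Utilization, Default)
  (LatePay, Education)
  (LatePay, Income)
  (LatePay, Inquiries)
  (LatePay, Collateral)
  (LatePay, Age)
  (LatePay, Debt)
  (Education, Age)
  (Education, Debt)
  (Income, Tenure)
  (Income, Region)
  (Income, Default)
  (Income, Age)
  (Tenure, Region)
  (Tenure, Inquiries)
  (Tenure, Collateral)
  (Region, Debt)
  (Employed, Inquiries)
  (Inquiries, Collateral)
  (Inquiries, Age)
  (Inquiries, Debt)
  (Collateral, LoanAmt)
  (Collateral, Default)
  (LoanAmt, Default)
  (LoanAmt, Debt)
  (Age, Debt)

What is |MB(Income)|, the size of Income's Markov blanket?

By definition, MB(Income) is built from Income's parents, Income's children, and the co-parents of Income.
Income's parents: CreditScore, LatePay, Utilization.
Income has children Age, Default, Region, Tenure.
Parents of each child, excluding Income:
  Tenure's other parent is CreditScore.
  Region's other parents are CreditScore, Tenure.
  Default's other parents are Collateral, LoanAmt, Utilization.
  Age also has parents Education, Inquiries, LatePay.
MB(Income) = {Age, Collateral, CreditScore, Default, Education, Inquiries, LatePay, LoanAmt, Region, Tenure, Utilization}, which has 11 nodes.

11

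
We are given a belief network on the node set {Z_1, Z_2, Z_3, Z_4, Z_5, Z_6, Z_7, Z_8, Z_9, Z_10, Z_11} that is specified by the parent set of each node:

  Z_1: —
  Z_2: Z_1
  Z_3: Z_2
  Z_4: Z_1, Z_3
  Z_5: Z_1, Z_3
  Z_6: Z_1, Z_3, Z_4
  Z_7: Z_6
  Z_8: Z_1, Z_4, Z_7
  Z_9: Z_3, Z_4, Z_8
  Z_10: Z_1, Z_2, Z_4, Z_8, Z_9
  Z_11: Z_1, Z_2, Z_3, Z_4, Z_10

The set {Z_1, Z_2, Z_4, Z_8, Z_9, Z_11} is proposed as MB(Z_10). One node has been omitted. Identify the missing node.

Z_10's parents: Z_1, Z_2, Z_4, Z_8, Z_9.
Z_10 has child Z_11.
Other parents of Z_10's children:
  Z_11: Z_1, Z_2, Z_3, Z_4
MB(Z_10) = {Z_1, Z_2, Z_3, Z_4, Z_8, Z_9, Z_11}.
Comparing with the claimed set, Z_3 is missing.

Z_3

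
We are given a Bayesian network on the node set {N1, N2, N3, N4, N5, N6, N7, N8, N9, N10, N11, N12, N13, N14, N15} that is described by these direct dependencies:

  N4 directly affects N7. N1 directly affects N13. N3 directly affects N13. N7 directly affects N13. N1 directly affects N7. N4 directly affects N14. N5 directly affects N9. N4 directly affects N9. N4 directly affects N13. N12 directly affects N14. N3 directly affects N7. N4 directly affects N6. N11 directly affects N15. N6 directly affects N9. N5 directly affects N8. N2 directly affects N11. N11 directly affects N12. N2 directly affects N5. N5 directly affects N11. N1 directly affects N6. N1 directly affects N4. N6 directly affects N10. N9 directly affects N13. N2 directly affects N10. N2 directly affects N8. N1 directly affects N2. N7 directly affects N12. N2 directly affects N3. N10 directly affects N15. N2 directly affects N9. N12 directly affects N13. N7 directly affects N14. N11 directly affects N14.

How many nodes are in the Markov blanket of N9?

The Markov blanket of a node is its parents, its children, and the other parents of its children.
Children of N9: N13.
Pa(N9) = {N2, N4, N5, N6}.
Parents of each child, excluding N9:
  parents(N13) \ {N9} = {N1, N3, N4, N7, N12}.
MB(N9) = {N1, N2, N3, N4, N5, N6, N7, N12, N13}, which has 9 nodes.

9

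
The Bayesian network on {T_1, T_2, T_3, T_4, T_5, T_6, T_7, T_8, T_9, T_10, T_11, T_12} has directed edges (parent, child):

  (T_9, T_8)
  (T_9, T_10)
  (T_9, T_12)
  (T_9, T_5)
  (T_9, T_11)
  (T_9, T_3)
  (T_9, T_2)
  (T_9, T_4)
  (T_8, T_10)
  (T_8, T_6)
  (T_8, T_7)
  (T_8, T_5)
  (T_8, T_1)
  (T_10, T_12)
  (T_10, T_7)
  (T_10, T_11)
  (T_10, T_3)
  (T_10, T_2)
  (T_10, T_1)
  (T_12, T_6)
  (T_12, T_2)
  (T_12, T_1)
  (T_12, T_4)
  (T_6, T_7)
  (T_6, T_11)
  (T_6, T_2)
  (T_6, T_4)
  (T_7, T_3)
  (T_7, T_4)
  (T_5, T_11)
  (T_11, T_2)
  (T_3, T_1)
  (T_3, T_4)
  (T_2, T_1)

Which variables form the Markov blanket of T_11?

{T_2, T_5, T_6, T_9, T_10, T_12}

Recall MB(v) = parents ∪ children ∪ spouses, where spouses are the other parents of v's children.
Parents of T_11: T_5, T_6, T_9, T_10.
T_11 has child T_2.
Co-parents of T_11 (other parents of its children):
  T_2: T_6, T_9, T_10, T_12
MB(T_11) = {T_2, T_5, T_6, T_9, T_10, T_12}.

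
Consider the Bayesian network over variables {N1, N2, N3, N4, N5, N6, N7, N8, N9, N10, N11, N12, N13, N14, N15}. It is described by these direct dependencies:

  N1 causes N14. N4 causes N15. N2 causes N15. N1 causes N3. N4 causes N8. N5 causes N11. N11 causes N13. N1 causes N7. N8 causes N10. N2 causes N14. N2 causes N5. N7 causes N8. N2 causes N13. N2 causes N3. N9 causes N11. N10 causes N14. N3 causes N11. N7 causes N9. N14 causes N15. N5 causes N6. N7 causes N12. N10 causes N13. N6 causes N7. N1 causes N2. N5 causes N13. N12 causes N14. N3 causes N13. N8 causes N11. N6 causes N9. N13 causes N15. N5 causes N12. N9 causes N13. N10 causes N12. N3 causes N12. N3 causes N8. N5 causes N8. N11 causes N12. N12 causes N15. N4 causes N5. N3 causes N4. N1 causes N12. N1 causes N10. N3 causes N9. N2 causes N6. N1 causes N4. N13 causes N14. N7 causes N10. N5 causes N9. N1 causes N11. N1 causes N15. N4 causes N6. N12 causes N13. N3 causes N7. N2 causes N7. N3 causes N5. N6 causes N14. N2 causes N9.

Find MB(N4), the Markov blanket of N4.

{N1, N2, N3, N5, N6, N7, N8, N12, N13, N14, N15}

Ch(N4) = {N5, N6, N8, N15}.
Parents of N4: N1, N3.
For each child, the remaining parents (spouses of N4):
  N5's other parents are N2, N3.
  N6 also has parents N2, N5.
  N8's other parents are N3, N5, N7.
  N15's other parents are N1, N2, N12, N13, N14.
MB(N4) = {N1, N2, N3, N5, N6, N7, N8, N12, N13, N14, N15}.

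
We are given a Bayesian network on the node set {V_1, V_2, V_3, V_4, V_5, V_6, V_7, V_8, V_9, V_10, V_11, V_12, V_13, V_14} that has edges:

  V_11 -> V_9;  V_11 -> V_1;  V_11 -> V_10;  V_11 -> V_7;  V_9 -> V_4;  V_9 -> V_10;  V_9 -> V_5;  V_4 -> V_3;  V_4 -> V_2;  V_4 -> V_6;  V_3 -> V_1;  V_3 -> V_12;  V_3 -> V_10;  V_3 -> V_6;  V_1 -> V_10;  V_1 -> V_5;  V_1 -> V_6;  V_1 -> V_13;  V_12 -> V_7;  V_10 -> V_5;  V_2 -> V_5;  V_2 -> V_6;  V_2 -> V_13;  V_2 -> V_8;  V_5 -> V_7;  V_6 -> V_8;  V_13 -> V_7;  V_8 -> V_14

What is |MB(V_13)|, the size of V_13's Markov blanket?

6

By definition, MB(V_13) is built from V_13's parents, V_13's children, and the co-parents of V_13.
Parents of V_13: V_1, V_2.
V_13's children: V_7.
For each child, the remaining parents (spouses of V_13):
  parents(V_7) \ {V_13} = {V_5, V_11, V_12}.
MB(V_13) = {V_1, V_2, V_5, V_7, V_11, V_12}, which has 6 nodes.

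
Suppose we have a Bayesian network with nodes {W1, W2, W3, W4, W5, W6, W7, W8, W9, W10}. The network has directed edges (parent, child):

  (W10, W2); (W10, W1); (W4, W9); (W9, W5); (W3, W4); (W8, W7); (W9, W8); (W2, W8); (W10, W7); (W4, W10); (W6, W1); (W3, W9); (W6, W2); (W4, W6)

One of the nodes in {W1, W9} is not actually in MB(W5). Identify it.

W1

By definition, MB(W5) is built from W5's parents, W5's children, and the co-parents of W5.
Ch(W5) = {}.
W5's parents: W9.
W5 has no children, so there are no co-parents.
MB(W5) = {W9}.
W1 is neither a parent, child, nor co-parent of W5, so it does not belong.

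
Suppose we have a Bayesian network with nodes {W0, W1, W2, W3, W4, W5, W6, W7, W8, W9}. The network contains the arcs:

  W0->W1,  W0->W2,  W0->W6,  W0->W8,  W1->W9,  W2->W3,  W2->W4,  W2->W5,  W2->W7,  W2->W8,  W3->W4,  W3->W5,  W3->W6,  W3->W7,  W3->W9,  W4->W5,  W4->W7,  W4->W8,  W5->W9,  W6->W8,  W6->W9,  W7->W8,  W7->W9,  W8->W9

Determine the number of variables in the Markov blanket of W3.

9

A node's Markov blanket = Pa ∪ Ch ∪ (parents of Ch other than the node itself).
Pa(W3) = {W2}.
Ch(W3) = {W4, W5, W6, W7, W9}.
Parents of each child, excluding W3:
  W4's other parent is W2.
  W5's other parents are W2, W4.
  W6 also has parent W0.
  W7 also has parents W2, W4.
  W9 also has parents W1, W5, W6, W7, W8.
MB(W3) = {W0, W1, W2, W4, W5, W6, W7, W8, W9}, which has 9 nodes.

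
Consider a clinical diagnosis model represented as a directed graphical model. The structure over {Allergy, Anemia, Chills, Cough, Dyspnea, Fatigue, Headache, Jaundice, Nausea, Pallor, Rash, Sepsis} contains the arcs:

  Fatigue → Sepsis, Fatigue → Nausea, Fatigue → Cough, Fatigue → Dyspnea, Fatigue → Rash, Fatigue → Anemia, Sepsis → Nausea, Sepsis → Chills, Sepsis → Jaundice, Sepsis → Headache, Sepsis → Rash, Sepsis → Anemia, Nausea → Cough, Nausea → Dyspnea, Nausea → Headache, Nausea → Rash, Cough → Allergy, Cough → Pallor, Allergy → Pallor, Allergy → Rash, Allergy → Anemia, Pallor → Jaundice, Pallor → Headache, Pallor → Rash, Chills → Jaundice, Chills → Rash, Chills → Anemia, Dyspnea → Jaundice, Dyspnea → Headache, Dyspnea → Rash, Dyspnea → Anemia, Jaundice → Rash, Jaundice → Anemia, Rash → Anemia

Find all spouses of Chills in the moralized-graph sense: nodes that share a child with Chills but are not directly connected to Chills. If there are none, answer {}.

Children of Chills: Anemia, Jaundice, Rash.
  Jaundice's other parents are Dyspnea, Pallor, Sepsis.
  Rash also has parents Allergy, Dyspnea, Fatigue, Jaundice, Nausea, Pallor, Sepsis.
  parents(Anemia) \ {Chills} = {Allergy, Dyspnea, Fatigue, Jaundice, Rash, Sepsis}.
Excluding nodes already adjacent to Chills (Anemia, Jaundice, Rash, Sepsis), the co-parent-only contribution is {Allergy, Dyspnea, Fatigue, Nausea, Pallor}.

{Allergy, Dyspnea, Fatigue, Nausea, Pallor}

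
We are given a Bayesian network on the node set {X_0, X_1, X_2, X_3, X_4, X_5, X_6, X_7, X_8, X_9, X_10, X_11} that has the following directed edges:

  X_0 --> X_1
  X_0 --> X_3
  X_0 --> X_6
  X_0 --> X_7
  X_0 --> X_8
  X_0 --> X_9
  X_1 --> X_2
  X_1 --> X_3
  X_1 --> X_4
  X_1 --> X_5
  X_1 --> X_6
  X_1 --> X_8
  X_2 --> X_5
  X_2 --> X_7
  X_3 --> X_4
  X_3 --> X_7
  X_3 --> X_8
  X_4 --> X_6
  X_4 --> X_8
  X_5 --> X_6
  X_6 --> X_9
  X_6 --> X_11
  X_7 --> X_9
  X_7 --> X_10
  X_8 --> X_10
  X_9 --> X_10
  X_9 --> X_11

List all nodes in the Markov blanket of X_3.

{X_0, X_1, X_2, X_4, X_7, X_8}

Pa(X_3) = {X_0, X_1}.
X_3 has children X_4, X_7, X_8.
Parents of each child, excluding X_3:
  X_4: X_1
  X_7: X_0, X_2
  X_8: X_0, X_1, X_4
MB(X_3) = {X_0, X_1, X_2, X_4, X_7, X_8}.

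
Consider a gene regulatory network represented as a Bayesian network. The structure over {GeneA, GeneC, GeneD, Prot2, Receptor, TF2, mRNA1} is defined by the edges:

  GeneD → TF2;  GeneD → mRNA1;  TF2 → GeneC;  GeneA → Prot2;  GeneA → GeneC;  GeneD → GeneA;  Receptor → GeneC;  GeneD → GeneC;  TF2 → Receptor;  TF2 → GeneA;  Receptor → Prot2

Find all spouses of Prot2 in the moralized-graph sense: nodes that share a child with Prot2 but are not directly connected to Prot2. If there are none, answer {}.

Prot2 has no children, so it has no co-parents. The set is empty.

{}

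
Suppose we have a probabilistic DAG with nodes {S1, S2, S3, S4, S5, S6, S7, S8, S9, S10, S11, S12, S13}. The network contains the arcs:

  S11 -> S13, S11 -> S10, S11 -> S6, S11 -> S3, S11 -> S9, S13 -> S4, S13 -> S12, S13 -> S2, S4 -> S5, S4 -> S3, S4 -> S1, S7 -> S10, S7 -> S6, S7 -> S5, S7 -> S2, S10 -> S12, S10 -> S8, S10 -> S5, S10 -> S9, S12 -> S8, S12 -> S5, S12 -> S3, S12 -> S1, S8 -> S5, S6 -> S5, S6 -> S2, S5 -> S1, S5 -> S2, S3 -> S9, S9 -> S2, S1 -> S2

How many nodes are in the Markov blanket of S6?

11

The Markov blanket of a node is its parents, its children, and the other parents of its children.
S6's parents: S7, S11.
Children of S6: S2, S5.
For each child, the remaining parents (spouses of S6):
  parents(S5) \ {S6} = {S4, S7, S8, S10, S12}.
  S2's other parents are S1, S5, S7, S9, S13.
MB(S6) = {S1, S2, S4, S5, S7, S8, S9, S10, S11, S12, S13}, which has 11 nodes.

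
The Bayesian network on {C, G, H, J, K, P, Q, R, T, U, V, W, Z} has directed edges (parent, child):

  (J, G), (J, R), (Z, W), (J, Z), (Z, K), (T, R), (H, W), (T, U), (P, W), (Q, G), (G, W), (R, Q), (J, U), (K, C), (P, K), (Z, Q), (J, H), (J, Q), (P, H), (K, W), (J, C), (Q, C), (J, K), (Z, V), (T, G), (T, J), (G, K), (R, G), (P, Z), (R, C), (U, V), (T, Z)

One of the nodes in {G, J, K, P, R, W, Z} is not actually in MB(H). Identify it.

R

The Markov blanket of a node is its parents, its children, and the other parents of its children.
Children of H: W.
Parents of H: J, P.
Parents of each child, excluding H:
  W: G, K, P, Z
MB(H) = {G, J, K, P, W, Z}.
R is neither a parent, child, nor co-parent of H, so it does not belong.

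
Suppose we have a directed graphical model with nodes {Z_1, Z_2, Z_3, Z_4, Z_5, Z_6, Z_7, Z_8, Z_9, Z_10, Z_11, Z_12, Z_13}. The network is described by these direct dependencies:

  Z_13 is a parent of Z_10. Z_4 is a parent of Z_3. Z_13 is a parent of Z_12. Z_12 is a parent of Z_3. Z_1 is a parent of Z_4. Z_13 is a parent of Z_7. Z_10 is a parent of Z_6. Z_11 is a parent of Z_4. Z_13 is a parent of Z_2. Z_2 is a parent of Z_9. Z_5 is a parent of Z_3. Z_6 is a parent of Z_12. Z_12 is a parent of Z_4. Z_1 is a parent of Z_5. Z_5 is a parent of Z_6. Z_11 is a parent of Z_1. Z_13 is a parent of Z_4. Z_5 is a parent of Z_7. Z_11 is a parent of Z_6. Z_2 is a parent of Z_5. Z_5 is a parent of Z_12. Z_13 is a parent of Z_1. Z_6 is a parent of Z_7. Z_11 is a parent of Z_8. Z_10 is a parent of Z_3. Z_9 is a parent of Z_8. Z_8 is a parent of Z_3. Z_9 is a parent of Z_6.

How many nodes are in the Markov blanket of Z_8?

7

By definition, MB(Z_8) is built from Z_8's parents, Z_8's children, and the co-parents of Z_8.
Pa(Z_8) = {Z_9, Z_11}.
Z_8 has child Z_3.
Co-parents of Z_8 (other parents of its children):
  Z_3: Z_4, Z_5, Z_10, Z_12
MB(Z_8) = {Z_3, Z_4, Z_5, Z_9, Z_10, Z_11, Z_12}, which has 7 nodes.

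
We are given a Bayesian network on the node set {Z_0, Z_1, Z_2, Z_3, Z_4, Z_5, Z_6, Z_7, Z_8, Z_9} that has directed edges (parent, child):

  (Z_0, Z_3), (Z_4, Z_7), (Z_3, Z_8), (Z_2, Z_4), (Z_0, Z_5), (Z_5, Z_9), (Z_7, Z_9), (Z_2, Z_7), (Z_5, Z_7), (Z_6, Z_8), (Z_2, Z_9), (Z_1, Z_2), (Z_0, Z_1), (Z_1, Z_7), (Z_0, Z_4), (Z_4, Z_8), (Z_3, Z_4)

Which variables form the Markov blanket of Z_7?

{Z_1, Z_2, Z_4, Z_5, Z_9}

Children of Z_7: Z_9.
Z_7's parents: Z_1, Z_2, Z_4, Z_5.
For each child, the remaining parents (spouses of Z_7):
  Z_9's other parents are Z_2, Z_5.
So the Markov blanket of Z_7 is {Z_1, Z_2, Z_4, Z_5, Z_9}.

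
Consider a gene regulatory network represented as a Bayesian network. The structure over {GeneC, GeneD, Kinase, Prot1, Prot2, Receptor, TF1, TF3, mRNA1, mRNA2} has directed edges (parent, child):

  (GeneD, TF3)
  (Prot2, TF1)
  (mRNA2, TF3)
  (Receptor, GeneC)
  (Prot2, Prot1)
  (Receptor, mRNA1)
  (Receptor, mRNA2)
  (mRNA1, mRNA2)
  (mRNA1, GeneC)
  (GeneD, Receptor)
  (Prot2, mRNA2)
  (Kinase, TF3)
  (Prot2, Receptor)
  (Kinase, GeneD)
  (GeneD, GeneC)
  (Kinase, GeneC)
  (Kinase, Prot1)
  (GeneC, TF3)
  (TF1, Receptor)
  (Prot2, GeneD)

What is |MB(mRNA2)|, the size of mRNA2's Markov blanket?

mRNA2 has child TF3.
mRNA2 has parents Prot2, Receptor, mRNA1.
Co-parents of mRNA2 (other parents of its children):
  TF3: GeneC, GeneD, Kinase
MB(mRNA2) = {GeneC, GeneD, Kinase, Prot2, Receptor, TF3, mRNA1}, which has 7 nodes.

7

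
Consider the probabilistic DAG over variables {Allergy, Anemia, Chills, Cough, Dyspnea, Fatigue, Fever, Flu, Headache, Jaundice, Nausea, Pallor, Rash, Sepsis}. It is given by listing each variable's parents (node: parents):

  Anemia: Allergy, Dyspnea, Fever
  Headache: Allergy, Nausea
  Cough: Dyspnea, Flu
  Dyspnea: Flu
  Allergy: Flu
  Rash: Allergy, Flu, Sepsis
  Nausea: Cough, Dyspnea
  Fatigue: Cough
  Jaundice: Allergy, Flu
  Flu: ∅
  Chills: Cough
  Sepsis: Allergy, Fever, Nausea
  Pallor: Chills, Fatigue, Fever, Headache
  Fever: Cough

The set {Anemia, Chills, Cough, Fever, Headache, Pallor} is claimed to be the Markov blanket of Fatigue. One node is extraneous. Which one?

Recall MB(v) = parents ∪ children ∪ spouses, where spouses are the other parents of v's children.
Fatigue has child Pallor.
Fatigue's parents: Cough.
For each child, the remaining parents (spouses of Fatigue):
  Pallor's other parents are Chills, Fever, Headache.
MB(Fatigue) = {Chills, Cough, Fever, Headache, Pallor}.
Anemia is neither a parent, child, nor co-parent of Fatigue, so it does not belong.

Anemia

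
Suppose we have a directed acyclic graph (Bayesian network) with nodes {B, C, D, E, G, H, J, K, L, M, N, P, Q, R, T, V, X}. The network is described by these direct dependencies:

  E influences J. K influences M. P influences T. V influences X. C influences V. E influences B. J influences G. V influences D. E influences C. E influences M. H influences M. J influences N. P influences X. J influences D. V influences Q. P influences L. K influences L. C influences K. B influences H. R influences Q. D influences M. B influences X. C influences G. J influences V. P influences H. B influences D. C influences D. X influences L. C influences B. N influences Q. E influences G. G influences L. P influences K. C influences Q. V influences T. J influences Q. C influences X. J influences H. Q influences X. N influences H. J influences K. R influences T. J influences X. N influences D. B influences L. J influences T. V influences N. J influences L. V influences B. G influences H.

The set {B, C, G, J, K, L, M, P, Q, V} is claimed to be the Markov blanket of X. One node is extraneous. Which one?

M

A node's Markov blanket = Pa ∪ Ch ∪ (parents of Ch other than the node itself).
X's parents: B, C, J, P, Q, V.
X has child L.
Other parents of X's children:
  L also has parents B, G, J, K, P.
MB(X) = {B, C, G, J, K, L, P, Q, V}.
M is neither a parent, child, nor co-parent of X, so it does not belong.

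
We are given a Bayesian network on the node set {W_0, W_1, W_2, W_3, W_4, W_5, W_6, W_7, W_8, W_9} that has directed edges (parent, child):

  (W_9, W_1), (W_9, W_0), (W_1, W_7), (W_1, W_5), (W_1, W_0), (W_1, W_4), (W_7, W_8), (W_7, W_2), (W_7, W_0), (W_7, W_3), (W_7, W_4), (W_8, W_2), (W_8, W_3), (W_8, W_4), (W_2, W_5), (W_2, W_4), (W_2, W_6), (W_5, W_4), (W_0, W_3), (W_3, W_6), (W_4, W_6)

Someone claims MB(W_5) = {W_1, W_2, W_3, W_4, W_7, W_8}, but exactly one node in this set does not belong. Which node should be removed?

W_5's parents: W_1, W_2.
W_5's children: W_4.
Parents of each child, excluding W_5:
  W_4's other parents are W_1, W_2, W_7, W_8.
MB(W_5) = {W_1, W_2, W_4, W_7, W_8}.
W_3 is neither a parent, child, nor co-parent of W_5, so it does not belong.

W_3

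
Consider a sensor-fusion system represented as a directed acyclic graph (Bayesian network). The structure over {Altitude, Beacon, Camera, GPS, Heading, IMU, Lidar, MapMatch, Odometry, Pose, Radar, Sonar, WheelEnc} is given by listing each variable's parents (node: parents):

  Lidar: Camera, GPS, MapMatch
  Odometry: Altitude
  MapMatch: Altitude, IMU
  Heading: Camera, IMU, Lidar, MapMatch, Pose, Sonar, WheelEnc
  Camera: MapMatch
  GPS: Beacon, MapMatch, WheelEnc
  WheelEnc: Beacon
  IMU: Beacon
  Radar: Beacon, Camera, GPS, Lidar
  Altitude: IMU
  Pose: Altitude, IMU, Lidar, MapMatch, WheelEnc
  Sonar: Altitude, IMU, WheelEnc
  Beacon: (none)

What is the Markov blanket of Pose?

Pose's parents: Altitude, IMU, Lidar, MapMatch, WheelEnc.
Children of Pose: Heading.
Parents of each child, excluding Pose:
  Heading: Camera, IMU, Lidar, MapMatch, Sonar, WheelEnc
Union: {Altitude, IMU, Lidar, MapMatch, WheelEnc} ∪ {Heading} ∪ {Camera, IMU, Lidar, MapMatch, Sonar, WheelEnc} = {Altitude, Camera, Heading, IMU, Lidar, MapMatch, Sonar, WheelEnc}.

{Altitude, Camera, Heading, IMU, Lidar, MapMatch, Sonar, WheelEnc}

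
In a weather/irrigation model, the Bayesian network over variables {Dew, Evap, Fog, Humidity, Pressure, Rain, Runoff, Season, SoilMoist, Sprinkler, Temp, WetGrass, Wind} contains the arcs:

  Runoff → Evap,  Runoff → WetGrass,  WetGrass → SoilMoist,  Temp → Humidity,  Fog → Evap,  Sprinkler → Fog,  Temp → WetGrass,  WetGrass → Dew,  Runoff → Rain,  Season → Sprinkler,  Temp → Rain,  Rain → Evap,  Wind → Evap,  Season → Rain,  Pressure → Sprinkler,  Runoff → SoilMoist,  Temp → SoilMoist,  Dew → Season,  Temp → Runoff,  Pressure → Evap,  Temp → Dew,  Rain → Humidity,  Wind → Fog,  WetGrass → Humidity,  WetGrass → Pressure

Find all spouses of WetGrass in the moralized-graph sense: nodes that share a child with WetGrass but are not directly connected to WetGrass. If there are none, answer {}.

{Rain}

Children of WetGrass: Dew, Humidity, Pressure, SoilMoist.
  parents(SoilMoist) \ {WetGrass} = {Runoff, Temp}.
  Dew also has parent Temp.
  Pressure has no other parent.
  Humidity also has parents Rain, Temp.
Excluding nodes already adjacent to WetGrass (Dew, Humidity, Pressure, Runoff, SoilMoist, Temp), the co-parent-only contribution is {Rain}.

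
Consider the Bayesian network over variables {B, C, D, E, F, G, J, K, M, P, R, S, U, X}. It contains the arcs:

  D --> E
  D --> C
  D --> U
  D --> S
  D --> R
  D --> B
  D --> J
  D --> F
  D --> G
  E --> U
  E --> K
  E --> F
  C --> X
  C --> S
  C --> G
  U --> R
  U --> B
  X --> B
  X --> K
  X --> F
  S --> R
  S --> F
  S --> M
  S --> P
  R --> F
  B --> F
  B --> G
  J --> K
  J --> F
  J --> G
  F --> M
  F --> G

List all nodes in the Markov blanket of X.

{B, C, D, E, F, J, K, R, S, U}

X has parent C.
X's children: B, F, K.
Other parents of X's children:
  B: D, U
  K: E, J
  F: B, D, E, J, R, S
Taking the union gives {B, C, D, E, F, J, K, R, S, U}.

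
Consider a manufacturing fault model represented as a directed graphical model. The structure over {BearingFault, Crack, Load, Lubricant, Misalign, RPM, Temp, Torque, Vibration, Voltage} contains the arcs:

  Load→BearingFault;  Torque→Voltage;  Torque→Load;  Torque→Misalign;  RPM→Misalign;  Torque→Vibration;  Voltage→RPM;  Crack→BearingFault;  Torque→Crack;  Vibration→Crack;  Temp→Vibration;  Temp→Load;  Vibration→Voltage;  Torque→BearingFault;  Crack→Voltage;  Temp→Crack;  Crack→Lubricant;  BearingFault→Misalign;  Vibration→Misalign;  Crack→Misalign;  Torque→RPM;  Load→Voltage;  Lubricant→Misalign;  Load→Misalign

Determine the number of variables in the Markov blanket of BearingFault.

7

By definition, MB(BearingFault) is built from BearingFault's parents, BearingFault's children, and the co-parents of BearingFault.
BearingFault's parents: Crack, Load, Torque.
Children of BearingFault: Misalign.
For each child, the remaining parents (spouses of BearingFault):
  parents(Misalign) \ {BearingFault} = {Crack, Load, Lubricant, RPM, Torque, Vibration}.
MB(BearingFault) = {Crack, Load, Lubricant, Misalign, RPM, Torque, Vibration}, which has 7 nodes.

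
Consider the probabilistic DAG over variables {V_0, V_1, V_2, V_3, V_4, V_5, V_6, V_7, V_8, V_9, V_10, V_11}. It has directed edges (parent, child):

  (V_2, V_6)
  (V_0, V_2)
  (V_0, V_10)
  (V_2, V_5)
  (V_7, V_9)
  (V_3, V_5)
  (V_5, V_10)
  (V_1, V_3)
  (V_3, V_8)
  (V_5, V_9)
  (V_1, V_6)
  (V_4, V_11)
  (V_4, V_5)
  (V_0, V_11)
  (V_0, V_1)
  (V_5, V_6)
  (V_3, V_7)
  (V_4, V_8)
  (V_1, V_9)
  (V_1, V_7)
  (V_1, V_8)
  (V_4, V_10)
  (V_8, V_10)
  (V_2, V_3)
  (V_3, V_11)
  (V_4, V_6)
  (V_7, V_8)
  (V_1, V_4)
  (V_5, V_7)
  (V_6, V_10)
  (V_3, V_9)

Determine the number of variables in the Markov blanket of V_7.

Recall MB(v) = parents ∪ children ∪ spouses, where spouses are the other parents of v's children.
V_7's children: V_8, V_9.
V_7 has parents V_1, V_3, V_5.
Other parents of V_7's children:
  V_8 also has parents V_1, V_3, V_4.
  V_9's other parents are V_1, V_3, V_5.
MB(V_7) = {V_1, V_3, V_4, V_5, V_8, V_9}, which has 6 nodes.

6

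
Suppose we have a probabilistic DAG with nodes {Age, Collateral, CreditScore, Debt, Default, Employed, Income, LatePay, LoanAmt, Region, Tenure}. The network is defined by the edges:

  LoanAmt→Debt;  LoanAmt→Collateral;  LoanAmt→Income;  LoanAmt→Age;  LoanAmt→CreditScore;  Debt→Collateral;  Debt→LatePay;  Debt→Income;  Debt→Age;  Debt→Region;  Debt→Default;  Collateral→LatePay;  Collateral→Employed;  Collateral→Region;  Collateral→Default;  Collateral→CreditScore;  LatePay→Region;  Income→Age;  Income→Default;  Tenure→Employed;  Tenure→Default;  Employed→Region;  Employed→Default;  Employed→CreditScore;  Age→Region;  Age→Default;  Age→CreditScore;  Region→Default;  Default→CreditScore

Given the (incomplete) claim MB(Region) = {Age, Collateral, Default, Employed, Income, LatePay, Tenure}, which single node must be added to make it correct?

Pa(Region) = {Age, Collateral, Debt, Employed, LatePay}.
Children of Region: Default.
Other parents of Region's children:
  Default: Age, Collateral, Debt, Employed, Income, Tenure
MB(Region) = {Age, Collateral, Debt, Default, Employed, Income, LatePay, Tenure}.
Comparing with the claimed set, Debt is missing.

Debt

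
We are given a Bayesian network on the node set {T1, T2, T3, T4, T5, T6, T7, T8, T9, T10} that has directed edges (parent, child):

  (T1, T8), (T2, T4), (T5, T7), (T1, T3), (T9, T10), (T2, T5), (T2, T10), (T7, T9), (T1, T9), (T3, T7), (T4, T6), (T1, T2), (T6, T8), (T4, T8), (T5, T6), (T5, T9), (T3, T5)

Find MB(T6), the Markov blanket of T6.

The Markov blanket of a node is its parents, its children, and the other parents of its children.
Parents of T6: T4, T5.
Children of T6: T8.
For each child, the remaining parents (spouses of T6):
  T8's other parents are T1, T4.
MB(T6) = {T1, T4, T5, T8}.

{T1, T4, T5, T8}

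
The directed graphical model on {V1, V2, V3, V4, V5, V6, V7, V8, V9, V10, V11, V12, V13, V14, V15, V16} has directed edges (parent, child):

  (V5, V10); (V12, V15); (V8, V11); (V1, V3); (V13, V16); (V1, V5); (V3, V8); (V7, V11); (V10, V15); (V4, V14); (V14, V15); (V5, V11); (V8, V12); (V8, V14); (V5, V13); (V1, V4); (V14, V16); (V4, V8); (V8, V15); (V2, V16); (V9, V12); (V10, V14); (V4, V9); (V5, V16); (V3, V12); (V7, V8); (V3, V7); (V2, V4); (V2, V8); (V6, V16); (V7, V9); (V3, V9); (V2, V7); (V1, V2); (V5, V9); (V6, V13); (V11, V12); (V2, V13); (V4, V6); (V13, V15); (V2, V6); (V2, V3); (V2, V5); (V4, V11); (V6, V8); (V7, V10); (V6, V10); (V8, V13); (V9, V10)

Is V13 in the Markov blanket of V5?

V13 is a child of V5.
So V13 ∈ MB(V5).

Yes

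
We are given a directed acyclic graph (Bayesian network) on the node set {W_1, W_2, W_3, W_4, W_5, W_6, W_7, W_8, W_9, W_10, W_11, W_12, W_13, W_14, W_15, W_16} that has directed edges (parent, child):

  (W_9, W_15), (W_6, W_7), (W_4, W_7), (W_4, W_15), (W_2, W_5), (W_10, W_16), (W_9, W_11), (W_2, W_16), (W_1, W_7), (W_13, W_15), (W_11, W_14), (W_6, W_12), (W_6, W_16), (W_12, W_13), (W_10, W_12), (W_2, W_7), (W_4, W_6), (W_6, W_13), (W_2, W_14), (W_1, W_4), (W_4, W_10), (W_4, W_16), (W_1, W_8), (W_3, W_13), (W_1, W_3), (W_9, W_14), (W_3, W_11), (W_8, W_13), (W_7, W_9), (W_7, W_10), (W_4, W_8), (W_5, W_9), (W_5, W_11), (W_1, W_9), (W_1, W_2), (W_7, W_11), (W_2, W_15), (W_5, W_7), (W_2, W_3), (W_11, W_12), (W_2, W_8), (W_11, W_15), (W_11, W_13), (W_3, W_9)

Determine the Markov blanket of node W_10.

{W_2, W_4, W_6, W_7, W_11, W_12, W_16}

The Markov blanket of a node is its parents, its children, and the other parents of its children.
W_10 has parents W_4, W_7.
W_10 has children W_12, W_16.
Parents of each child, excluding W_10:
  W_12's other parents are W_6, W_11.
  W_16 also has parents W_2, W_4, W_6.
Taking the union gives {W_2, W_4, W_6, W_7, W_11, W_12, W_16}.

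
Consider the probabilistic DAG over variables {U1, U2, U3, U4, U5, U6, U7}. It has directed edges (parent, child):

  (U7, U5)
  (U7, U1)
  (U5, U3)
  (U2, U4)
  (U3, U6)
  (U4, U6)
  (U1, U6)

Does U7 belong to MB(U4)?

U4's parents: U2.
Children of U4: U6.
Other parents of U4's children:
  U6: U1, U3
MB(U4) = {U1, U2, U3, U6}; U7 is not in this set.

No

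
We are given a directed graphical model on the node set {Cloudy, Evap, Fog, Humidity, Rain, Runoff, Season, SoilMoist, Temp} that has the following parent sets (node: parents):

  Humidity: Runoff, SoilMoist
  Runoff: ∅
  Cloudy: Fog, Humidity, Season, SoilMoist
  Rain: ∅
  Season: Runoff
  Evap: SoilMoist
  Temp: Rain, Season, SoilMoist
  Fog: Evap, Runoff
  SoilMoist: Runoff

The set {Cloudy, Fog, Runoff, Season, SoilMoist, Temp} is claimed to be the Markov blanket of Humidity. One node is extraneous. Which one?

Temp

Humidity's parents: Runoff, SoilMoist.
Children of Humidity: Cloudy.
Other parents of Humidity's children:
  Cloudy also has parents Fog, Season, SoilMoist.
MB(Humidity) = {Cloudy, Fog, Runoff, Season, SoilMoist}.
Temp is neither a parent, child, nor co-parent of Humidity, so it does not belong.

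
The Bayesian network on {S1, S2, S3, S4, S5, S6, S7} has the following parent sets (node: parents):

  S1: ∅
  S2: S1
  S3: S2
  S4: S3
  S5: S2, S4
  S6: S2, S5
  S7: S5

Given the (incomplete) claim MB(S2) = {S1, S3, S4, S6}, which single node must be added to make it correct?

S5

S2's parents: S1.
Children of S2: S3, S5, S6.
Parents of each child, excluding S2:
  S3: no additional parents.
  parents(S5) \ {S2} = {S4}.
  S6 also has parent S5.
MB(S2) = {S1, S3, S4, S5, S6}.
Comparing with the claimed set, S5 is missing.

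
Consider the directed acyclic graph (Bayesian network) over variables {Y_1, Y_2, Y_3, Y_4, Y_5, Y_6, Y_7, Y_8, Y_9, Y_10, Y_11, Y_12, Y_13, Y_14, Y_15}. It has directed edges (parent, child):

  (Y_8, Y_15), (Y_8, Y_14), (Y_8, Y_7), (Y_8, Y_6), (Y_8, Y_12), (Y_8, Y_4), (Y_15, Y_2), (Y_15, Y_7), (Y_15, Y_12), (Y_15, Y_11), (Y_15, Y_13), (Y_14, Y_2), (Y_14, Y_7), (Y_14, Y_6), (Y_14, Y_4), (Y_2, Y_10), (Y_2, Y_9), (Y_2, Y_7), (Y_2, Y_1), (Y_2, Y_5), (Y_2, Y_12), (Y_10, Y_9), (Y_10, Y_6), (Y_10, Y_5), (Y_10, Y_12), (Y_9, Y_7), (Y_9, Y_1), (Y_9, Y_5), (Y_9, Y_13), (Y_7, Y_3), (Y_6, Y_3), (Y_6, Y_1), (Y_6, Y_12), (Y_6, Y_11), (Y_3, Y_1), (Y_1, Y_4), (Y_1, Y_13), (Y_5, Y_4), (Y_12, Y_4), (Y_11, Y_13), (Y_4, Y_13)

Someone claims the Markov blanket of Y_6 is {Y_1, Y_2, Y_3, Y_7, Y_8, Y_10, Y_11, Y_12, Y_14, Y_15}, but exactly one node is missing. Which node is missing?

Y_9

Ch(Y_6) = {Y_1, Y_3, Y_11, Y_12}.
Y_6 has parents Y_8, Y_10, Y_14.
Other parents of Y_6's children:
  Y_3: Y_7
  Y_1: Y_2, Y_3, Y_9
  Y_12: Y_2, Y_8, Y_10, Y_15
  Y_11: Y_15
MB(Y_6) = {Y_1, Y_2, Y_3, Y_7, Y_8, Y_9, Y_10, Y_11, Y_12, Y_14, Y_15}.
Comparing with the claimed set, Y_9 is missing.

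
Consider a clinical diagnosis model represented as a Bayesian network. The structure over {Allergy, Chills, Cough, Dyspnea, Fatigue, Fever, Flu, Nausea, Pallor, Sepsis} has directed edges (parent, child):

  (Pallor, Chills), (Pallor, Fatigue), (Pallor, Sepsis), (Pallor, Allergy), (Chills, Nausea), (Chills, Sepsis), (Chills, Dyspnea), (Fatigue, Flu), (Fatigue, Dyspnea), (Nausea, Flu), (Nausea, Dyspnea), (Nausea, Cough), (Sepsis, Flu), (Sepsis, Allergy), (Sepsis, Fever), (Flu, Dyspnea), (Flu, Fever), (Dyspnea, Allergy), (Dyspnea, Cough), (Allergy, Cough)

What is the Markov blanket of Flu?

The Markov blanket of a node is its parents, its children, and the other parents of its children.
Flu has children Dyspnea, Fever.
Flu has parents Fatigue, Nausea, Sepsis.
Co-parents of Flu (other parents of its children):
  Dyspnea: Chills, Fatigue, Nausea
  Fever: Sepsis
Taking the union gives {Chills, Dyspnea, Fatigue, Fever, Nausea, Sepsis}.

{Chills, Dyspnea, Fatigue, Fever, Nausea, Sepsis}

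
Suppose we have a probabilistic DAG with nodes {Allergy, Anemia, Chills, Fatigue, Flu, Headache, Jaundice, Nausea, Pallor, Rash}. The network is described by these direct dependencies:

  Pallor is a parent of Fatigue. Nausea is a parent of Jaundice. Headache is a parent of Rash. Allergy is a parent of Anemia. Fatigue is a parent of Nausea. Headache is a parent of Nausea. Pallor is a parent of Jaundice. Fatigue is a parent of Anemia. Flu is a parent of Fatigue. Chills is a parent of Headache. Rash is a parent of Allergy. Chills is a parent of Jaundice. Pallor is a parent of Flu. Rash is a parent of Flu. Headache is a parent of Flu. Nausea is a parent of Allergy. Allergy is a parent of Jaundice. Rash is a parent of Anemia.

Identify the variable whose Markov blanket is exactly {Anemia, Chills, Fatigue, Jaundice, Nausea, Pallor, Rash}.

Allergy

The target node must have every member of {Anemia, Chills, Fatigue, Jaundice, Nausea, Pallor, Rash} as a parent, child, or co-parent, and no others.
Parents of Allergy: Nausea, Rash; children: Anemia, Jaundice; co-parents: Chills, Fatigue, Nausea, Pallor, Rash.
These exactly cover the given set, so the node is Allergy.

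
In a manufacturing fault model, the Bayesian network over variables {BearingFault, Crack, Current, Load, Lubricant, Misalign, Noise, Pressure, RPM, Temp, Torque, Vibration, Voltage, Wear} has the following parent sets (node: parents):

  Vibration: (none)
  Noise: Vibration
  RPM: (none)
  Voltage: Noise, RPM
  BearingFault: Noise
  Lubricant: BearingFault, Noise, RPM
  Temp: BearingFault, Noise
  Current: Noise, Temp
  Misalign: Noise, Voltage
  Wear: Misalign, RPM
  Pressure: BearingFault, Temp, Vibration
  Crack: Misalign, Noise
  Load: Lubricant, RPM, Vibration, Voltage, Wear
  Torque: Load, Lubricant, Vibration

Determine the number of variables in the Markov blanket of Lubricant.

Lubricant's parents: BearingFault, Noise, RPM.
Lubricant has children Load, Torque.
Co-parents of Lubricant (other parents of its children):
  Load's other parents are RPM, Vibration, Voltage, Wear.
  Torque also has parents Load, Vibration.
MB(Lubricant) = {BearingFault, Load, Noise, RPM, Torque, Vibration, Voltage, Wear}, which has 8 nodes.

8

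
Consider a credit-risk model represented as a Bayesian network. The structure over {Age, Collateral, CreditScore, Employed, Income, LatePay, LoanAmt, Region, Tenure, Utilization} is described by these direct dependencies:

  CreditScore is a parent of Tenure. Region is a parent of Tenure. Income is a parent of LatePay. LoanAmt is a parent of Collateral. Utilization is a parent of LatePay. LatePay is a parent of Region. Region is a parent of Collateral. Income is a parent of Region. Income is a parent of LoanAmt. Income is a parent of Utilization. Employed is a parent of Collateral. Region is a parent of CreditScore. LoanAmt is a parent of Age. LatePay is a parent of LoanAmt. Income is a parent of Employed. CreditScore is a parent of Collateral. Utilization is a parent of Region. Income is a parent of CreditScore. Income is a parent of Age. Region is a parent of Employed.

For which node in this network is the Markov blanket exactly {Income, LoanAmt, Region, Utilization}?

LatePay

The target node must have every member of {Income, LoanAmt, Region, Utilization} as a parent, child, or co-parent, and no others.
Parents of LatePay: Income, Utilization; children: LoanAmt, Region; co-parents: Income, Utilization.
These exactly cover the given set, so the node is LatePay.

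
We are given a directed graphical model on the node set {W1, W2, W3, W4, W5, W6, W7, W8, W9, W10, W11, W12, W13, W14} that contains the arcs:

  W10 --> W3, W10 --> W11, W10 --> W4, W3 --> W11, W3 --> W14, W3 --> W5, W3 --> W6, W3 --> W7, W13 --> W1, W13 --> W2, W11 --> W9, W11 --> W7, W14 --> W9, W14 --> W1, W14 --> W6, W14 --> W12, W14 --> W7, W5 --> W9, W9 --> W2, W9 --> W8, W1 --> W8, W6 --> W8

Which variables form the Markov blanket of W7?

{W3, W11, W14}

Recall MB(v) = parents ∪ children ∪ spouses, where spouses are the other parents of v's children.
Parents of W7: W3, W11, W14.
W7 has no children.
With no children, W7 has no spouses; the co-parent set is empty.
Taking the union gives {W3, W11, W14}.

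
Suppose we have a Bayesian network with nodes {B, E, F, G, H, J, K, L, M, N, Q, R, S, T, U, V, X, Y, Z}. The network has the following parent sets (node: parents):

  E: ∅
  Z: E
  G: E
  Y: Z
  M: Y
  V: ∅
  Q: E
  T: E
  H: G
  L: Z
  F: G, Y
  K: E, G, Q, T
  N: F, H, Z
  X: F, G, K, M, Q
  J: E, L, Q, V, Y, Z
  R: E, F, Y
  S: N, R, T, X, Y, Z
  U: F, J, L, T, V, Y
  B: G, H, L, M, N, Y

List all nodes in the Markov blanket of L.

{B, E, F, G, H, J, M, N, Q, T, U, V, Y, Z}

Parents of L: Z.
L has children B, J, U.
Parents of each child, excluding L:
  J: E, Q, V, Y, Z
  U: F, J, T, V, Y
  B: G, H, M, N, Y
So the Markov blanket of L is {B, E, F, G, H, J, M, N, Q, T, U, V, Y, Z}.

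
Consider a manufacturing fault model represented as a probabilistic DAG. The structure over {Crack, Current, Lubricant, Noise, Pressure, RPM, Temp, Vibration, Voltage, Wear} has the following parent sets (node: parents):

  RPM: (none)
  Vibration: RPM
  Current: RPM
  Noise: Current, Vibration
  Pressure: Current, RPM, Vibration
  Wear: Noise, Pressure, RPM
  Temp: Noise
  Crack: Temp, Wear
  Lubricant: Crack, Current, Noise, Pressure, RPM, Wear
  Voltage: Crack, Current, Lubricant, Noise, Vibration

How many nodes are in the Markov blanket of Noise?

Recall MB(v) = parents ∪ children ∪ spouses, where spouses are the other parents of v's children.
Parents of Noise: Current, Vibration.
Noise's children: Lubricant, Temp, Voltage, Wear.
Parents of each child, excluding Noise:
  parents(Wear) \ {Noise} = {Pressure, RPM}.
  Temp has no other parent.
  Lubricant's other parents are Crack, Current, Pressure, RPM, Wear.
  Voltage also has parents Crack, Current, Lubricant, Vibration.
MB(Noise) = {Crack, Current, Lubricant, Pressure, RPM, Temp, Vibration, Voltage, Wear}, which has 9 nodes.

9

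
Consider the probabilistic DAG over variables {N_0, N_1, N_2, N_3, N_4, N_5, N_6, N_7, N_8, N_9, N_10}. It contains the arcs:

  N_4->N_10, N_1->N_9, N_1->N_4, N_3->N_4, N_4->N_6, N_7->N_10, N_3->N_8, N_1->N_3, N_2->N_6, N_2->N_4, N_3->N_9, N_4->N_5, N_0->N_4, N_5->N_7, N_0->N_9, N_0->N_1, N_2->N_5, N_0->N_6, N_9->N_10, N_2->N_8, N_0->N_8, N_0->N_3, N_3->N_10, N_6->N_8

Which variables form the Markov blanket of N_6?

Recall MB(v) = parents ∪ children ∪ spouses, where spouses are the other parents of v's children.
N_6 has parents N_0, N_2, N_4.
N_6 has child N_8.
For each child, the remaining parents (spouses of N_6):
  N_8 also has parents N_0, N_2, N_3.
MB(N_6) = {N_0, N_2, N_3, N_4, N_8}.

{N_0, N_2, N_3, N_4, N_8}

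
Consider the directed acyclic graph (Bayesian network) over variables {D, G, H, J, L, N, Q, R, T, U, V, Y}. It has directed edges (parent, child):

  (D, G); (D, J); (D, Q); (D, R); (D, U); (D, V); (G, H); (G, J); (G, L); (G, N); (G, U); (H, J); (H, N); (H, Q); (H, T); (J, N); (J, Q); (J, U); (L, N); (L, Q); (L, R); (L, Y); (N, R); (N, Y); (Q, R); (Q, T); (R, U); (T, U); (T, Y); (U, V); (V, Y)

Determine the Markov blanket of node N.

N has children R, Y.
N has parents G, H, J, L.
For each child, the remaining parents (spouses of N):
  R also has parents D, L, Q.
  Y also has parents L, T, V.
MB(N) = {D, G, H, J, L, Q, R, T, V, Y}.

{D, G, H, J, L, Q, R, T, V, Y}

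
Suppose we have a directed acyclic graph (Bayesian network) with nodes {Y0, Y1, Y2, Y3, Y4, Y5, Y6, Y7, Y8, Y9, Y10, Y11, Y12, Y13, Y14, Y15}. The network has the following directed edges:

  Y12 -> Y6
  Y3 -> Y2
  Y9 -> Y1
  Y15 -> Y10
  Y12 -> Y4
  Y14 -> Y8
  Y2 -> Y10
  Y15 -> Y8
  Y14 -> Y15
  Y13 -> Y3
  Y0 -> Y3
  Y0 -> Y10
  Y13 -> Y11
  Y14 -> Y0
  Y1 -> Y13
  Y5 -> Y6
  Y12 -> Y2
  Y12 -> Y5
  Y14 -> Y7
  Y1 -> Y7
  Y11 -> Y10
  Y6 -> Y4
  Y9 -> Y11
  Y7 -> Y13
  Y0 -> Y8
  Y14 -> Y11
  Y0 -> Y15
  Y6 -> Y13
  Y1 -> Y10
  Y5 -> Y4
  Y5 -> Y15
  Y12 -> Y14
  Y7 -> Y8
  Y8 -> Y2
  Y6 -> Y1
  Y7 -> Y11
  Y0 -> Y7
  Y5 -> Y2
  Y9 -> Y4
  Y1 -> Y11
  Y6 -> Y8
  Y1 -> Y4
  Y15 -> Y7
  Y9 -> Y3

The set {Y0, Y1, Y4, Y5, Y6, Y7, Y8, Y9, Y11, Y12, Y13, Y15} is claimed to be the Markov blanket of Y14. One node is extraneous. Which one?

Pa(Y14) = {Y12}.
Y14 has children Y0, Y7, Y8, Y11, Y15.
Parents of each child, excluding Y14:
  Y0 has no other parent.
  Y15's other parents are Y0, Y5.
  Y7's other parents are Y0, Y1, Y15.
  Y8 also has parents Y0, Y6, Y7, Y15.
  Y11's other parents are Y1, Y7, Y9, Y13.
MB(Y14) = {Y0, Y1, Y5, Y6, Y7, Y8, Y9, Y11, Y12, Y13, Y15}.
Y4 is neither a parent, child, nor co-parent of Y14, so it does not belong.

Y4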